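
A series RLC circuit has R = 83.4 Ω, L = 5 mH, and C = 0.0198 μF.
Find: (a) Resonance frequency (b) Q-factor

Step 1 — Resonance condition Im(Z)=0 gives ω₀ = 1/√(LC).
Step 2 — ω₀ = 1/√(0.005·1.98e-08) = 1.005e+05 rad/s.
Step 3 — f₀ = ω₀/(2π) = 1.6e+04 Hz.
Step 4 — Series Q: Q = ω₀L/R = 1.005e+05·0.005/83.4 = 6.025.

(a) f₀ = 1.6e+04 Hz  (b) Q = 6.025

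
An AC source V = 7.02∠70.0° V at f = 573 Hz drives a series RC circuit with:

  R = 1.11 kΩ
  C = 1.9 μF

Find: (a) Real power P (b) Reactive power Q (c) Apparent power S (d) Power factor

Step 1 — Angular frequency: ω = 2π·f = 2π·573 = 3600 rad/s.
Step 2 — Component impedances:
  R: Z = R = 1110 Ω
  C: Z = 1/(jωC) = -j/(ω·C) = 0 - j146.2 Ω
Step 3 — Series combination: Z_total = R + C = 1110 - j146.2 Ω = 1120∠-7.5° Ω.
Step 4 — Source phasor: V = 7.02∠70.0° V = 2.401 + j6.597 V.
Step 5 — Current: I = V / Z = 0.001357 + j0.006122 A = 0.00627∠77.5° A.
Step 6 — Complex power: S = V·I* = 0.04364 - j0.005747 VA.
Step 7 — Real power: P = Re(S) = 0.04364 W.
Step 8 — Reactive power: Q = Im(S) = -0.005747 VAR.
Step 9 — Apparent power: |S| = 0.04402 VA.
Step 10 — Power factor: PF = P/|S| = 0.9914 (leading).

(a) P = 0.04364 W  (b) Q = -0.005747 VAR  (c) S = 0.04402 VA  (d) PF = 0.9914 (leading)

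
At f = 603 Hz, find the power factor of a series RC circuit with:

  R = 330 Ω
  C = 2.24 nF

Step 1 — Angular frequency: ω = 2π·f = 2π·603 = 3789 rad/s.
Step 2 — Component impedances:
  R: Z = R = 330 Ω
  C: Z = 1/(jωC) = -j/(ω·C) = 0 - j1.178e+05 Ω
Step 3 — Series combination: Z_total = R + C = 330 - j1.178e+05 Ω = 1.178e+05∠-89.8° Ω.
Step 4 — Power factor: PF = cos(φ) = Re(Z)/|Z| = 330/1.178e+05 = 0.002801.
Step 5 — Type: Im(Z) = -1.178e+05 ⇒ leading (phase φ = -89.8°).

PF = 0.002801 (leading, φ = -89.8°)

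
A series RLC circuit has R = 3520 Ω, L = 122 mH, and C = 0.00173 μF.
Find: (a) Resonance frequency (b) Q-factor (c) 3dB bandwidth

Step 1 — Resonance condition Im(Z)=0 gives ω₀ = 1/√(LC).
Step 2 — ω₀ = 1/√(0.122·1.73e-09) = 6.883e+04 rad/s.
Step 3 — f₀ = ω₀/(2π) = 1.096e+04 Hz.
Step 4 — Series Q: Q = ω₀L/R = 6.883e+04·0.122/3520 = 2.386.
Step 5 — 3dB bandwidth: Δω = ω₀/Q = 2.885e+04 rad/s; BW = Δω/(2π) = 4592 Hz.

(a) f₀ = 1.096e+04 Hz  (b) Q = 2.386  (c) BW = 4592 Hz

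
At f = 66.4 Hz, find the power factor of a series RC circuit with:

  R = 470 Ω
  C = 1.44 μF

Step 1 — Angular frequency: ω = 2π·f = 2π·66.4 = 417.2 rad/s.
Step 2 — Component impedances:
  R: Z = R = 470 Ω
  C: Z = 1/(jωC) = -j/(ω·C) = 0 - j1665 Ω
Step 3 — Series combination: Z_total = R + C = 470 - j1665 Ω = 1730∠-74.2° Ω.
Step 4 — Power factor: PF = cos(φ) = Re(Z)/|Z| = 470/1730 = 0.2717.
Step 5 — Type: Im(Z) = -1665 ⇒ leading (phase φ = -74.2°).

PF = 0.2717 (leading, φ = -74.2°)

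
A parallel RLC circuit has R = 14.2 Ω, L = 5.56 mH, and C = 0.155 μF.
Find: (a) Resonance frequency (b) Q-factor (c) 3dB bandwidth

Step 1 — Resonance: ω₀ = 1/√(LC) = 1/√(0.00556·1.55e-07) = 3.406e+04 rad/s.
Step 2 — f₀ = ω₀/(2π) = 5421 Hz.
Step 3 — Parallel Q: Q = R/(ω₀L) = 14.2/(3.406e+04·0.00556) = 0.07498.
Step 4 — Bandwidth: Δω = ω₀/Q = 4.543e+05 rad/s; BW = Δω/(2π) = 7.231e+04 Hz.

(a) f₀ = 5421 Hz  (b) Q = 0.07498  (c) BW = 7.231e+04 Hz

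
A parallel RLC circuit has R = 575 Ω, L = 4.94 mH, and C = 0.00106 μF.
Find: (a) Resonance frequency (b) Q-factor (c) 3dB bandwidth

Step 1 — Resonance: ω₀ = 1/√(LC) = 1/√(0.00494·1.06e-09) = 4.37e+05 rad/s.
Step 2 — f₀ = ω₀/(2π) = 6.955e+04 Hz.
Step 3 — Parallel Q: Q = R/(ω₀L) = 575/(4.37e+05·0.00494) = 0.2664.
Step 4 — Bandwidth: Δω = ω₀/Q = 1.641e+06 rad/s; BW = Δω/(2π) = 2.611e+05 Hz.

(a) f₀ = 6.955e+04 Hz  (b) Q = 0.2664  (c) BW = 2.611e+05 Hz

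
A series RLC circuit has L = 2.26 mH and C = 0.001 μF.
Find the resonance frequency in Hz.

Step 1 — Resonance condition Im(Z)=0 gives ω₀ = 1/√(LC).
Step 2 — ω₀ = 1/√(0.00226·1e-09) = 6.652e+05 rad/s.
Step 3 — f₀ = ω₀/(2π) = 1.059e+05 Hz.

f₀ = 1.059e+05 Hz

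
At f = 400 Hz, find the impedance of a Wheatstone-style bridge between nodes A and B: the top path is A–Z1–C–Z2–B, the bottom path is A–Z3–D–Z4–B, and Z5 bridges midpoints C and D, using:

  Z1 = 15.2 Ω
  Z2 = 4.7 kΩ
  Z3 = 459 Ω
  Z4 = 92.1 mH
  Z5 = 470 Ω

Step 1 — Angular frequency: ω = 2π·f = 2π·400 = 2513 rad/s.
Step 2 — Component impedances:
  Z1: Z = R = 15.2 Ω
  Z2: Z = R = 4700 Ω
  Z3: Z = R = 459 Ω
  Z4: Z = jωL = j·2513·0.0921 = 0 + j231.5 Ω
  Z5: Z = R = 470 Ω
Step 3 — Bridge requires nodal analysis (the Z5 bridge couples midpoints C and D, so the two paths cannot be reduced to a simple series/parallel combination). Setting node B to ground and injecting 1 A at node A, the 3-node admittance system at A, C, D solves to V_A = Z_AB = 235.1 + j210.1 Ω = 315.3∠41.8° Ω.

Z = 235.1 + j210.1 Ω = 315.3∠41.8° Ω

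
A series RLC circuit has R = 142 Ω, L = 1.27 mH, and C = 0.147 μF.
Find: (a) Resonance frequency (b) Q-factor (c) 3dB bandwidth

Step 1 — Resonance: ω₀ = 1/√(LC) = 1/√(0.00127·1.47e-07) = 7.319e+04 rad/s.
Step 2 — f₀ = ω₀/(2π) = 1.165e+04 Hz.
Step 3 — Series Q: Q = ω₀L/R = 7.319e+04·0.00127/142 = 0.6546.
Step 4 — Bandwidth: Δω = ω₀/Q = 1.118e+05 rad/s; BW = Δω/(2π) = 1.78e+04 Hz.

(a) f₀ = 1.165e+04 Hz  (b) Q = 0.6546  (c) BW = 1.78e+04 Hz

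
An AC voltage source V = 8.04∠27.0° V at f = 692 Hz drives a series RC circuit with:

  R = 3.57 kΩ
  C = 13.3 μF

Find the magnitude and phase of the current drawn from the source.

Step 1 — Angular frequency: ω = 2π·f = 2π·692 = 4348 rad/s.
Step 2 — Component impedances:
  R: Z = R = 3570 Ω
  C: Z = 1/(jωC) = -j/(ω·C) = 0 - j17.29 Ω
Step 3 — Series combination: Z_total = R + C = 3570 - j17.29 Ω = 3570∠-0.3° Ω.
Step 4 — Source phasor: V = 8.04∠27.0° V = 7.164 + j3.65 V.
Step 5 — Ohm's law: I = V / Z_total = (7.164 + j3.65) / (3570 - j17.29) = 0.002002 + j0.001032 A.
Step 6 — Convert to polar: |I| = 0.002252 A, ∠I = 27.3°.

I = 0.002252∠27.3° A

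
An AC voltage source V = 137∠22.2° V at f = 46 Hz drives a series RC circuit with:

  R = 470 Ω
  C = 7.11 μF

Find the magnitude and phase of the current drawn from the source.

Step 1 — Angular frequency: ω = 2π·f = 2π·46 = 289 rad/s.
Step 2 — Component impedances:
  R: Z = R = 470 Ω
  C: Z = 1/(jωC) = -j/(ω·C) = 0 - j486.6 Ω
Step 3 — Series combination: Z_total = R + C = 470 - j486.6 Ω = 676.5∠-46.0° Ω.
Step 4 — Source phasor: V = 137∠22.2° V = 126.8 + j51.76 V.
Step 5 — Ohm's law: I = V / Z_total = (126.8 + j51.76) / (470 - j486.6) = 0.07522 + j0.188 A.
Step 6 — Convert to polar: |I| = 0.2025 A, ∠I = 68.2°.

I = 0.2025∠68.2° A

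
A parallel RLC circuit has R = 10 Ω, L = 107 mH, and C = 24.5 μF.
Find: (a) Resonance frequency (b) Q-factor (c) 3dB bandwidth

Step 1 — Resonance: ω₀ = 1/√(LC) = 1/√(0.107·2.45e-05) = 617.6 rad/s.
Step 2 — f₀ = ω₀/(2π) = 98.3 Hz.
Step 3 — Parallel Q: Q = R/(ω₀L) = 10/(617.6·0.107) = 0.1513.
Step 4 — Bandwidth: Δω = ω₀/Q = 4082 rad/s; BW = Δω/(2π) = 649.6 Hz.

(a) f₀ = 98.3 Hz  (b) Q = 0.1513  (c) BW = 649.6 Hz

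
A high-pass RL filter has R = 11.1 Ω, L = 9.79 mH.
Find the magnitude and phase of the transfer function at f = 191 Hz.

Step 1 — Angular frequency: ω = 2π·191 = 1200 rad/s.
Step 2 — Transfer function: H(jω) = jωL/(R + jωL).
Step 3 — Numerator jωL = j·11.75; denominator R + jωL = 11.1 + j11.75.
Step 4 — H = 0.5284 + j0.4992.
Step 5 — Magnitude: |H| = 0.7269 (-2.8 dB); phase: φ = 43.4°.

|H| = 0.7269 (-2.8 dB), φ = 43.4°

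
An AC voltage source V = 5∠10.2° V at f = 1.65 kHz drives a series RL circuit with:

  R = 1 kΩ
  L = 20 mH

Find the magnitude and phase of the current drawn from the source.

Step 1 — Angular frequency: ω = 2π·f = 2π·1650 = 1.037e+04 rad/s.
Step 2 — Component impedances:
  R: Z = R = 1000 Ω
  L: Z = jωL = j·1.037e+04·0.02 = 0 + j207.3 Ω
Step 3 — Series combination: Z_total = R + L = 1000 + j207.3 Ω = 1021∠11.7° Ω.
Step 4 — Source phasor: V = 5∠10.2° V = 4.921 + j0.8854 V.
Step 5 — Ohm's law: I = V / Z_total = (4.921 + j0.8854) / (1000 + j207.3) = 0.004894 - j0.0001294 A.
Step 6 — Convert to polar: |I| = 0.004896 A, ∠I = -1.5°.

I = 0.004896∠-1.5° A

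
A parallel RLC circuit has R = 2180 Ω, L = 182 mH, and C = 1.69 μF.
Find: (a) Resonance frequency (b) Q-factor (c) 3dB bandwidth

Step 1 — Resonance: ω₀ = 1/√(LC) = 1/√(0.182·1.69e-06) = 1803 rad/s.
Step 2 — f₀ = ω₀/(2π) = 287 Hz.
Step 3 — Parallel Q: Q = R/(ω₀L) = 2180/(1803·0.182) = 6.643.
Step 4 — Bandwidth: Δω = ω₀/Q = 271.4 rad/s; BW = Δω/(2π) = 43.2 Hz.

(a) f₀ = 287 Hz  (b) Q = 6.643  (c) BW = 43.2 Hz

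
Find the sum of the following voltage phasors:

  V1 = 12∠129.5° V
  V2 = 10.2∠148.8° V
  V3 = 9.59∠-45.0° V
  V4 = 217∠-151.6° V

Step 1 — Convert each phasor to rectangular form:
  V1 = 12·(cos(129.5°) + j·sin(129.5°)) = -7.633 + j9.259 V
  V2 = 10.2·(cos(148.8°) + j·sin(148.8°)) = -8.725 + j5.284 V
  V3 = 9.59·(cos(-45.0°) + j·sin(-45.0°)) = 6.781 - j6.781 V
  V4 = 217·(cos(-151.6°) + j·sin(-151.6°)) = -190.9 - j103.2 V
Step 2 — Sum components: V_total = -200.5 - j95.45 V.
Step 3 — Convert to polar: |V_total| = 222 V, ∠V_total = -154.5°.

V_total = 222∠-154.5° V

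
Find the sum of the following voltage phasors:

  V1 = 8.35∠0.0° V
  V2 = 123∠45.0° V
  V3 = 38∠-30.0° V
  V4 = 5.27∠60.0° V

Step 1 — Convert each phasor to rectangular form:
  V1 = 8.35·(cos(0.0°) + j·sin(0.0°)) = 8.35 V
  V2 = 123·(cos(45.0°) + j·sin(45.0°)) = 86.97 + j86.97 V
  V3 = 38·(cos(-30.0°) + j·sin(-30.0°)) = 32.91 - j19 V
  V4 = 5.27·(cos(60.0°) + j·sin(60.0°)) = 2.635 + j4.564 V
Step 2 — Sum components: V_total = 130.9 + j72.54 V.
Step 3 — Convert to polar: |V_total| = 149.6 V, ∠V_total = 29.0°.

V_total = 149.6∠29.0° V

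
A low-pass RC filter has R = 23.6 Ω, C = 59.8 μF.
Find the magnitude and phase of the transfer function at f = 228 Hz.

Step 1 — Angular frequency: ω = 2π·228 = 1433 rad/s.
Step 2 — Transfer function: H(jω) = 1/(1 + jωRC).
Step 3 — Denominator: 1 + jωRC = 1 + j·1433·23.6·5.98e-05 = 1 + j2.022.
Step 4 — H = 0.1966 - j0.3974.
Step 5 — Magnitude: |H| = 0.4434 (-7.1 dB); phase: φ = -63.7°.

|H| = 0.4434 (-7.1 dB), φ = -63.7°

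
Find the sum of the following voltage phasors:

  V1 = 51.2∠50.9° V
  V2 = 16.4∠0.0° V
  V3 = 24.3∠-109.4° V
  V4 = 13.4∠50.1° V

Step 1 — Convert each phasor to rectangular form:
  V1 = 51.2·(cos(50.9°) + j·sin(50.9°)) = 32.29 + j39.73 V
  V2 = 16.4·(cos(0.0°) + j·sin(0.0°)) = 16.4 V
  V3 = 24.3·(cos(-109.4°) + j·sin(-109.4°)) = -8.072 - j22.92 V
  V4 = 13.4·(cos(50.1°) + j·sin(50.1°)) = 8.595 + j10.28 V
Step 2 — Sum components: V_total = 49.21 + j27.09 V.
Step 3 — Convert to polar: |V_total| = 56.18 V, ∠V_total = 28.8°.

V_total = 56.18∠28.8° V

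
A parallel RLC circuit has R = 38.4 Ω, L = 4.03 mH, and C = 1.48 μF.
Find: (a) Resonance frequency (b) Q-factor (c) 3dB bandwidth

Step 1 — Resonance: ω₀ = 1/√(LC) = 1/√(0.00403·1.48e-06) = 1.295e+04 rad/s.
Step 2 — f₀ = ω₀/(2π) = 2061 Hz.
Step 3 — Parallel Q: Q = R/(ω₀L) = 38.4/(1.295e+04·0.00403) = 0.7359.
Step 4 — Bandwidth: Δω = ω₀/Q = 1.76e+04 rad/s; BW = Δω/(2π) = 2800 Hz.

(a) f₀ = 2061 Hz  (b) Q = 0.7359  (c) BW = 2800 Hz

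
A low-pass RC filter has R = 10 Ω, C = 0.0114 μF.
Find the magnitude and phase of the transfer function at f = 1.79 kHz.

Step 1 — Angular frequency: ω = 2π·1790 = 1.125e+04 rad/s.
Step 2 — Transfer function: H(jω) = 1/(1 + jωRC).
Step 3 — Denominator: 1 + jωRC = 1 + j·1.125e+04·10·1.14e-08 = 1 + j0.001282.
Step 4 — H = 1 - j0.001282.
Step 5 — Magnitude: |H| = 1 (-0.0 dB); phase: φ = -0.1°.

|H| = 1 (-0.0 dB), φ = -0.1°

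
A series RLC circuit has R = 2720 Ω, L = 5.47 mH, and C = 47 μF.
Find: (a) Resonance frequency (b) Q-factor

Step 1 — Resonance condition Im(Z)=0 gives ω₀ = 1/√(LC).
Step 2 — ω₀ = 1/√(0.00547·4.7e-05) = 1972 rad/s.
Step 3 — f₀ = ω₀/(2π) = 313.9 Hz.
Step 4 — Series Q: Q = ω₀L/R = 1972·0.00547/2720 = 0.003966.

(a) f₀ = 313.9 Hz  (b) Q = 0.003966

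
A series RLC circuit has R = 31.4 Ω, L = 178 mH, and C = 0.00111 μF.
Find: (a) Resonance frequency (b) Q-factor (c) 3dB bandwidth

Step 1 — Resonance condition Im(Z)=0 gives ω₀ = 1/√(LC).
Step 2 — ω₀ = 1/√(0.178·1.11e-09) = 7.114e+04 rad/s.
Step 3 — f₀ = ω₀/(2π) = 1.132e+04 Hz.
Step 4 — Series Q: Q = ω₀L/R = 7.114e+04·0.178/31.4 = 403.3.
Step 5 — 3dB bandwidth: Δω = ω₀/Q = 176.4 rad/s; BW = Δω/(2π) = 28.08 Hz.

(a) f₀ = 1.132e+04 Hz  (b) Q = 403.3  (c) BW = 28.08 Hz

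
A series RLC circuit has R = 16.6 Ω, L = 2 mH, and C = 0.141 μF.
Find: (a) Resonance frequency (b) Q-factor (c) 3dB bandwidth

Step 1 — Resonance condition Im(Z)=0 gives ω₀ = 1/√(LC).
Step 2 — ω₀ = 1/√(0.002·1.41e-07) = 5.955e+04 rad/s.
Step 3 — f₀ = ω₀/(2π) = 9478 Hz.
Step 4 — Series Q: Q = ω₀L/R = 5.955e+04·0.002/16.6 = 7.175.
Step 5 — 3dB bandwidth: Δω = ω₀/Q = 8300 rad/s; BW = Δω/(2π) = 1321 Hz.

(a) f₀ = 9478 Hz  (b) Q = 7.175  (c) BW = 1321 Hz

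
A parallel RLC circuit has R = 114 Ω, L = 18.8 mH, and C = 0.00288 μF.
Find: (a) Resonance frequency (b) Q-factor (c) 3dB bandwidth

Step 1 — Resonance: ω₀ = 1/√(LC) = 1/√(0.0188·2.88e-09) = 1.359e+05 rad/s.
Step 2 — f₀ = ω₀/(2π) = 2.163e+04 Hz.
Step 3 — Parallel Q: Q = R/(ω₀L) = 114/(1.359e+05·0.0188) = 0.04462.
Step 4 — Bandwidth: Δω = ω₀/Q = 3.046e+06 rad/s; BW = Δω/(2π) = 4.848e+05 Hz.

(a) f₀ = 2.163e+04 Hz  (b) Q = 0.04462  (c) BW = 4.848e+05 Hz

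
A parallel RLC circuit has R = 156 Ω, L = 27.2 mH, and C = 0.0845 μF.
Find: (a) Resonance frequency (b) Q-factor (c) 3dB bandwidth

Step 1 — Resonance: ω₀ = 1/√(LC) = 1/√(0.0272·8.45e-08) = 2.086e+04 rad/s.
Step 2 — f₀ = ω₀/(2π) = 3320 Hz.
Step 3 — Parallel Q: Q = R/(ω₀L) = 156/(2.086e+04·0.0272) = 0.275.
Step 4 — Bandwidth: Δω = ω₀/Q = 7.586e+04 rad/s; BW = Δω/(2π) = 1.207e+04 Hz.

(a) f₀ = 3320 Hz  (b) Q = 0.275  (c) BW = 1.207e+04 Hz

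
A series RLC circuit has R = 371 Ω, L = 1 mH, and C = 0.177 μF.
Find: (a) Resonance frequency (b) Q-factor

Step 1 — Resonance condition Im(Z)=0 gives ω₀ = 1/√(LC).
Step 2 — ω₀ = 1/√(0.001·1.77e-07) = 7.516e+04 rad/s.
Step 3 — f₀ = ω₀/(2π) = 1.196e+04 Hz.
Step 4 — Series Q: Q = ω₀L/R = 7.516e+04·0.001/371 = 0.2026.

(a) f₀ = 1.196e+04 Hz  (b) Q = 0.2026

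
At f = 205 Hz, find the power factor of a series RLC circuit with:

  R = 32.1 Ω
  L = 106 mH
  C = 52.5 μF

Step 1 — Angular frequency: ω = 2π·f = 2π·205 = 1288 rad/s.
Step 2 — Component impedances:
  R: Z = R = 32.1 Ω
  L: Z = jωL = j·1288·0.106 = 0 + j136.5 Ω
  C: Z = 1/(jωC) = -j/(ω·C) = 0 - j14.79 Ω
Step 3 — Series combination: Z_total = R + L + C = 32.1 + j121.7 Ω = 125.9∠75.2° Ω.
Step 4 — Power factor: PF = cos(φ) = Re(Z)/|Z| = 32.1/125.9 = 0.255.
Step 5 — Type: Im(Z) = 121.7 ⇒ lagging (phase φ = 75.2°).

PF = 0.255 (lagging, φ = 75.2°)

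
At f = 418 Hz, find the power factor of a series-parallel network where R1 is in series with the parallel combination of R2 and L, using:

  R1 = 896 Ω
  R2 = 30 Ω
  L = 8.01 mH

Step 1 — Angular frequency: ω = 2π·f = 2π·418 = 2626 rad/s.
Step 2 — Component impedances:
  R1: Z = R = 896 Ω
  R2: Z = R = 30 Ω
  L: Z = jωL = j·2626·0.00801 = 0 + j21.04 Ω
Step 3 — Parallel branch: R2 || L = 1/(1/R2 + 1/L) = 9.889 + j14.1 Ω.
Step 4 — Series with R1: Z_total = R1 + (R2 || L) = 905.9 + j14.1 Ω = 906∠0.9° Ω.
Step 5 — Power factor: PF = cos(φ) = Re(Z)/|Z| = 905.9/906 = 0.9999.
Step 6 — Type: Im(Z) = 14.1 ⇒ lagging (phase φ = 0.9°).

PF = 0.9999 (lagging, φ = 0.9°)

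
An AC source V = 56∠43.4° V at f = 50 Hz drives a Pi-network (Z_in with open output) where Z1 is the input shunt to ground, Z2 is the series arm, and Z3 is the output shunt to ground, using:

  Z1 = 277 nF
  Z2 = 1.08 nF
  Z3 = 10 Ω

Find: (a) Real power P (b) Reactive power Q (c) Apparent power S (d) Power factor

Step 1 — Angular frequency: ω = 2π·f = 2π·50 = 314.2 rad/s.
Step 2 — Component impedances:
  Z1: Z = 1/(jωC) = -j/(ω·C) = 0 - j1.149e+04 Ω
  Z2: Z = 1/(jωC) = -j/(ω·C) = 0 - j2.947e+06 Ω
  Z3: Z = R = 10 Ω
Step 3 — With open output, the series arm Z2 and the output shunt Z3 appear in series to ground: Z2 + Z3 = 10 - j2.947e+06 Ω.
Step 4 — Parallel with input shunt Z1: Z_in = Z1 || (Z2 + Z3) = 0.0001508 - j1.145e+04 Ω = 1.145e+04∠-90.0° Ω.
Step 5 — Source phasor: V = 56∠43.4° V = 40.69 + j38.48 V.
Step 6 — Current: I = V / Z = -0.003361 + j0.003555 A = 0.004892∠133.4° A.
Step 7 — Complex power: S = V·I* = 3.61e-09 - j0.274 VA.
Step 8 — Real power: P = Re(S) = 3.61e-09 W.
Step 9 — Reactive power: Q = Im(S) = -0.274 VAR.
Step 10 — Apparent power: |S| = 0.274 VA.
Step 11 — Power factor: PF = P/|S| = 1.318e-08 (leading).

(a) P = 3.61e-09 W  (b) Q = -0.274 VAR  (c) S = 0.274 VA  (d) PF = 1.318e-08 (leading)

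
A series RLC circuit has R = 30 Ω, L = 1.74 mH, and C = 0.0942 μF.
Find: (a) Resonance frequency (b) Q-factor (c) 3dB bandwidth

Step 1 — Resonance: ω₀ = 1/√(LC) = 1/√(0.00174·9.42e-08) = 7.811e+04 rad/s.
Step 2 — f₀ = ω₀/(2π) = 1.243e+04 Hz.
Step 3 — Series Q: Q = ω₀L/R = 7.811e+04·0.00174/30 = 4.53.
Step 4 — Bandwidth: Δω = ω₀/Q = 1.724e+04 rad/s; BW = Δω/(2π) = 2744 Hz.

(a) f₀ = 1.243e+04 Hz  (b) Q = 4.53  (c) BW = 2744 Hz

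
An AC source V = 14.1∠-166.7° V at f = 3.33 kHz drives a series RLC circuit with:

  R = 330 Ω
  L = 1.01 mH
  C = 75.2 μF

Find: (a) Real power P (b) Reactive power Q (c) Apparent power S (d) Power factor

Step 1 — Angular frequency: ω = 2π·f = 2π·3330 = 2.092e+04 rad/s.
Step 2 — Component impedances:
  R: Z = R = 330 Ω
  L: Z = jωL = j·2.092e+04·0.00101 = 0 + j21.13 Ω
  C: Z = 1/(jωC) = -j/(ω·C) = 0 - j0.6356 Ω
Step 3 — Series combination: Z_total = R + L + C = 330 + j20.5 Ω = 330.6∠3.6° Ω.
Step 4 — Source phasor: V = 14.1∠-166.7° V = -13.72 - j3.244 V.
Step 5 — Current: I = V / Z = -0.04203 - j0.007219 A = 0.04265∠-170.3° A.
Step 6 — Complex power: S = V·I* = 0.6001 + j0.03728 VA.
Step 7 — Real power: P = Re(S) = 0.6001 W.
Step 8 — Reactive power: Q = Im(S) = 0.03728 VAR.
Step 9 — Apparent power: |S| = 0.6013 VA.
Step 10 — Power factor: PF = P/|S| = 0.9981 (lagging).

(a) P = 0.6001 W  (b) Q = 0.03728 VAR  (c) S = 0.6013 VA  (d) PF = 0.9981 (lagging)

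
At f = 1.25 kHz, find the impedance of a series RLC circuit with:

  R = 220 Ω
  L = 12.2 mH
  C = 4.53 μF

Step 1 — Angular frequency: ω = 2π·f = 2π·1250 = 7854 rad/s.
Step 2 — Component impedances:
  R: Z = R = 220 Ω
  L: Z = jωL = j·7854·0.0122 = 0 + j95.82 Ω
  C: Z = 1/(jωC) = -j/(ω·C) = 0 - j28.11 Ω
Step 3 — Series combination: Z_total = R + L + C = 220 + j67.71 Ω = 230.2∠17.1° Ω.

Z = 220 + j67.71 Ω = 230.2∠17.1° Ω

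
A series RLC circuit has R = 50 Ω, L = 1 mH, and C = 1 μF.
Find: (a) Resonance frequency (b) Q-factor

Step 1 — Resonance condition Im(Z)=0 gives ω₀ = 1/√(LC).
Step 2 — ω₀ = 1/√(0.001·1e-06) = 3.162e+04 rad/s.
Step 3 — f₀ = ω₀/(2π) = 5033 Hz.
Step 4 — Series Q: Q = ω₀L/R = 3.162e+04·0.001/50 = 0.6325.

(a) f₀ = 5033 Hz  (b) Q = 0.6325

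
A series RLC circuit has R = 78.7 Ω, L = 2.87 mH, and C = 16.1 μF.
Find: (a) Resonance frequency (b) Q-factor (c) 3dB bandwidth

Step 1 — Resonance: ω₀ = 1/√(LC) = 1/√(0.00287·1.61e-05) = 4652 rad/s.
Step 2 — f₀ = ω₀/(2π) = 740.4 Hz.
Step 3 — Series Q: Q = ω₀L/R = 4652·0.00287/78.7 = 0.1696.
Step 4 — Bandwidth: Δω = ω₀/Q = 2.742e+04 rad/s; BW = Δω/(2π) = 4364 Hz.

(a) f₀ = 740.4 Hz  (b) Q = 0.1696  (c) BW = 4364 Hz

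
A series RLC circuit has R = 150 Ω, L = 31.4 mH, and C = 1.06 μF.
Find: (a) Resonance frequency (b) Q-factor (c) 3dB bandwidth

Step 1 — Resonance: ω₀ = 1/√(LC) = 1/√(0.0314·1.06e-06) = 5481 rad/s.
Step 2 — f₀ = ω₀/(2π) = 872.4 Hz.
Step 3 — Series Q: Q = ω₀L/R = 5481·0.0314/150 = 1.147.
Step 4 — Bandwidth: Δω = ω₀/Q = 4777 rad/s; BW = Δω/(2π) = 760.3 Hz.

(a) f₀ = 872.4 Hz  (b) Q = 1.147  (c) BW = 760.3 Hz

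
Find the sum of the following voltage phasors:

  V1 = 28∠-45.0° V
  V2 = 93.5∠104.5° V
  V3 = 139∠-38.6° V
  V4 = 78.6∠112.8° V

Step 1 — Convert each phasor to rectangular form:
  V1 = 28·(cos(-45.0°) + j·sin(-45.0°)) = 19.8 - j19.8 V
  V2 = 93.5·(cos(104.5°) + j·sin(104.5°)) = -23.41 + j90.52 V
  V3 = 139·(cos(-38.6°) + j·sin(-38.6°)) = 108.6 - j86.72 V
  V4 = 78.6·(cos(112.8°) + j·sin(112.8°)) = -30.46 + j72.46 V
Step 2 — Sum components: V_total = 74.56 + j56.46 V.
Step 3 — Convert to polar: |V_total| = 93.53 V, ∠V_total = 37.1°.

V_total = 93.53∠37.1° V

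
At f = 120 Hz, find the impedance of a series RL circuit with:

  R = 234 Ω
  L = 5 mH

Step 1 — Angular frequency: ω = 2π·f = 2π·120 = 754 rad/s.
Step 2 — Component impedances:
  R: Z = R = 234 Ω
  L: Z = jωL = j·754·0.005 = 0 + j3.77 Ω
Step 3 — Series combination: Z_total = R + L = 234 + j3.77 Ω = 234∠0.9° Ω.

Z = 234 + j3.77 Ω = 234∠0.9° Ω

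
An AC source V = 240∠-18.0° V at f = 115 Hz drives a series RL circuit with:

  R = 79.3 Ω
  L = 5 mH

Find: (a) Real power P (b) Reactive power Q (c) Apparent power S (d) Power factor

Step 1 — Angular frequency: ω = 2π·f = 2π·115 = 722.6 rad/s.
Step 2 — Component impedances:
  R: Z = R = 79.3 Ω
  L: Z = jωL = j·722.6·0.005 = 0 + j3.613 Ω
Step 3 — Series combination: Z_total = R + L = 79.3 + j3.613 Ω = 79.38∠2.6° Ω.
Step 4 — Source phasor: V = 240∠-18.0° V = 228.3 - j74.16 V.
Step 5 — Current: I = V / Z = 2.83 - j1.064 A = 3.023∠-20.6° A.
Step 6 — Complex power: S = V·I* = 724.9 + j33.02 VA.
Step 7 — Real power: P = Re(S) = 724.9 W.
Step 8 — Reactive power: Q = Im(S) = 33.02 VAR.
Step 9 — Apparent power: |S| = 725.6 VA.
Step 10 — Power factor: PF = P/|S| = 0.999 (lagging).

(a) P = 724.9 W  (b) Q = 33.02 VAR  (c) S = 725.6 VA  (d) PF = 0.999 (lagging)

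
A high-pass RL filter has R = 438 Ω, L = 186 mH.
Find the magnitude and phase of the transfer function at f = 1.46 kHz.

Step 1 — Angular frequency: ω = 2π·1460 = 9173 rad/s.
Step 2 — Transfer function: H(jω) = jωL/(R + jωL).
Step 3 — Numerator jωL = j·1706; denominator R + jωL = 438 + j1706.
Step 4 — H = 0.9382 + j0.2408.
Step 5 — Magnitude: |H| = 0.9686 (-0.3 dB); phase: φ = 14.4°.

|H| = 0.9686 (-0.3 dB), φ = 14.4°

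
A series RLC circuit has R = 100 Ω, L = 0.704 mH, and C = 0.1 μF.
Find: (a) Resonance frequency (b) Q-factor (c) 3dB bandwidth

Step 1 — Resonance: ω₀ = 1/√(LC) = 1/√(0.000704·1e-07) = 1.192e+05 rad/s.
Step 2 — f₀ = ω₀/(2π) = 1.897e+04 Hz.
Step 3 — Series Q: Q = ω₀L/R = 1.192e+05·0.000704/100 = 0.839.
Step 4 — Bandwidth: Δω = ω₀/Q = 1.42e+05 rad/s; BW = Δω/(2π) = 2.261e+04 Hz.

(a) f₀ = 1.897e+04 Hz  (b) Q = 0.839  (c) BW = 2.261e+04 Hz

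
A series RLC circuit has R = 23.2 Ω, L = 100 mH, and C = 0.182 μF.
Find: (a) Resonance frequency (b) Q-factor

Step 1 — Resonance condition Im(Z)=0 gives ω₀ = 1/√(LC).
Step 2 — ω₀ = 1/√(0.1·1.82e-07) = 7412 rad/s.
Step 3 — f₀ = ω₀/(2π) = 1180 Hz.
Step 4 — Series Q: Q = ω₀L/R = 7412·0.1/23.2 = 31.95.

(a) f₀ = 1180 Hz  (b) Q = 31.95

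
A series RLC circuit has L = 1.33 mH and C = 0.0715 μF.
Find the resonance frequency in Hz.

Step 1 — Resonance condition Im(Z)=0 gives ω₀ = 1/√(LC).
Step 2 — ω₀ = 1/√(0.00133·7.15e-08) = 1.025e+05 rad/s.
Step 3 — f₀ = ω₀/(2π) = 1.632e+04 Hz.

f₀ = 1.632e+04 Hz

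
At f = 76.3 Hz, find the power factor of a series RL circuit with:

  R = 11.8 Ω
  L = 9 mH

Step 1 — Angular frequency: ω = 2π·f = 2π·76.3 = 479.4 rad/s.
Step 2 — Component impedances:
  R: Z = R = 11.8 Ω
  L: Z = jωL = j·479.4·0.009 = 0 + j4.315 Ω
Step 3 — Series combination: Z_total = R + L = 11.8 + j4.315 Ω = 12.56∠20.1° Ω.
Step 4 — Power factor: PF = cos(φ) = Re(Z)/|Z| = 11.8/12.564 = 0.9392.
Step 5 — Type: Im(Z) = 4.315 ⇒ lagging (phase φ = 20.1°).

PF = 0.9392 (lagging, φ = 20.1°)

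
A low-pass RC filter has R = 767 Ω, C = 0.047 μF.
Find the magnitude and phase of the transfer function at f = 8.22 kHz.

Step 1 — Angular frequency: ω = 2π·8220 = 5.165e+04 rad/s.
Step 2 — Transfer function: H(jω) = 1/(1 + jωRC).
Step 3 — Denominator: 1 + jωRC = 1 + j·5.165e+04·767·4.7e-08 = 1 + j1.862.
Step 4 — H = 0.2239 - j0.4168.
Step 5 — Magnitude: |H| = 0.4732 (-6.5 dB); phase: φ = -61.8°.

|H| = 0.4732 (-6.5 dB), φ = -61.8°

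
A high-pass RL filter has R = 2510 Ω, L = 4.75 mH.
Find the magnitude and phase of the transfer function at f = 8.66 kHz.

Step 1 — Angular frequency: ω = 2π·8660 = 5.441e+04 rad/s.
Step 2 — Transfer function: H(jω) = jωL/(R + jωL).
Step 3 — Numerator jωL = j·258.5; denominator R + jωL = 2510 + j258.5.
Step 4 — H = 0.01049 + j0.1019.
Step 5 — Magnitude: |H| = 0.1024 (-19.8 dB); phase: φ = 84.1°.

|H| = 0.1024 (-19.8 dB), φ = 84.1°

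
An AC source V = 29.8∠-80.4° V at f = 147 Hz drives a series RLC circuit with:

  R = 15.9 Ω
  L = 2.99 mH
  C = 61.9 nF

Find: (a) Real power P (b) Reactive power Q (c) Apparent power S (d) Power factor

Step 1 — Angular frequency: ω = 2π·f = 2π·147 = 923.6 rad/s.
Step 2 — Component impedances:
  R: Z = R = 15.9 Ω
  L: Z = jωL = j·923.6·0.00299 = 0 + j2.762 Ω
  C: Z = 1/(jωC) = -j/(ω·C) = 0 - j1.749e+04 Ω
Step 3 — Series combination: Z_total = R + L + C = 15.9 - j1.749e+04 Ω = 1.749e+04∠-89.9° Ω.
Step 4 — Source phasor: V = 29.8∠-80.4° V = 4.97 - j29.38 V.
Step 5 — Current: I = V / Z = 0.00168 + j0.0002826 A = 0.001704∠9.5° A.
Step 6 — Complex power: S = V·I* = 4.617e-05 - j0.05078 VA.
Step 7 — Real power: P = Re(S) = 4.617e-05 W.
Step 8 — Reactive power: Q = Im(S) = -0.05078 VAR.
Step 9 — Apparent power: |S| = 0.05078 VA.
Step 10 — Power factor: PF = P/|S| = 0.0009092 (leading).

(a) P = 4.617e-05 W  (b) Q = -0.05078 VAR  (c) S = 0.05078 VA  (d) PF = 0.0009092 (leading)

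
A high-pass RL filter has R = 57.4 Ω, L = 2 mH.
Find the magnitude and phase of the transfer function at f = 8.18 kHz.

Step 1 — Angular frequency: ω = 2π·8180 = 5.14e+04 rad/s.
Step 2 — Transfer function: H(jω) = jωL/(R + jωL).
Step 3 — Numerator jωL = j·102.8; denominator R + jωL = 57.4 + j102.8.
Step 4 — H = 0.7623 + j0.4257.
Step 5 — Magnitude: |H| = 0.8731 (-1.2 dB); phase: φ = 29.2°.

|H| = 0.8731 (-1.2 dB), φ = 29.2°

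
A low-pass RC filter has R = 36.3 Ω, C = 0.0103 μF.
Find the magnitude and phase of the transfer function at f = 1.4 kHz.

Step 1 — Angular frequency: ω = 2π·1400 = 8796 rad/s.
Step 2 — Transfer function: H(jω) = 1/(1 + jωRC).
Step 3 — Denominator: 1 + jωRC = 1 + j·8796·36.3·1.03e-08 = 1 + j0.003289.
Step 4 — H = 1 - j0.003289.
Step 5 — Magnitude: |H| = 1 (-0.0 dB); phase: φ = -0.2°.

|H| = 1 (-0.0 dB), φ = -0.2°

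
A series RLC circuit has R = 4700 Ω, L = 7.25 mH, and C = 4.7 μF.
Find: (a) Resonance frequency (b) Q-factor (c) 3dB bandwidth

Step 1 — Resonance: ω₀ = 1/√(LC) = 1/√(0.00725·4.7e-06) = 5417 rad/s.
Step 2 — f₀ = ω₀/(2π) = 862.2 Hz.
Step 3 — Series Q: Q = ω₀L/R = 5417·0.00725/4700 = 0.008356.
Step 4 — Bandwidth: Δω = ω₀/Q = 6.483e+05 rad/s; BW = Δω/(2π) = 1.032e+05 Hz.

(a) f₀ = 862.2 Hz  (b) Q = 0.008356  (c) BW = 1.032e+05 Hz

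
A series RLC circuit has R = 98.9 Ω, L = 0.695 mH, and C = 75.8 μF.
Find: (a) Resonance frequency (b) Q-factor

Step 1 — Resonance condition Im(Z)=0 gives ω₀ = 1/√(LC).
Step 2 — ω₀ = 1/√(0.000695·7.58e-05) = 4357 rad/s.
Step 3 — f₀ = ω₀/(2π) = 693.4 Hz.
Step 4 — Series Q: Q = ω₀L/R = 4357·0.000695/98.9 = 0.03062.

(a) f₀ = 693.4 Hz  (b) Q = 0.03062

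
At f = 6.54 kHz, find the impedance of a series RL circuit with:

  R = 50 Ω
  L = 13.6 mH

Step 1 — Angular frequency: ω = 2π·f = 2π·6540 = 4.109e+04 rad/s.
Step 2 — Component impedances:
  R: Z = R = 50 Ω
  L: Z = jωL = j·4.109e+04·0.0136 = 0 + j558.9 Ω
Step 3 — Series combination: Z_total = R + L = 50 + j558.9 Ω = 561.1∠84.9° Ω.

Z = 50 + j558.9 Ω = 561.1∠84.9° Ω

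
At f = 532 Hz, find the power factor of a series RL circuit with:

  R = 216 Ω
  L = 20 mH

Step 1 — Angular frequency: ω = 2π·f = 2π·532 = 3343 rad/s.
Step 2 — Component impedances:
  R: Z = R = 216 Ω
  L: Z = jωL = j·3343·0.02 = 0 + j66.85 Ω
Step 3 — Series combination: Z_total = R + L = 216 + j66.85 Ω = 226.1∠17.2° Ω.
Step 4 — Power factor: PF = cos(φ) = Re(Z)/|Z| = 216/226.1 = 0.9553.
Step 5 — Type: Im(Z) = 66.85 ⇒ lagging (phase φ = 17.2°).

PF = 0.9553 (lagging, φ = 17.2°)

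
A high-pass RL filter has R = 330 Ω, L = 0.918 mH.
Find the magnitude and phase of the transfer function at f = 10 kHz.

Step 1 — Angular frequency: ω = 2π·1e+04 = 6.283e+04 rad/s.
Step 2 — Transfer function: H(jω) = jωL/(R + jωL).
Step 3 — Numerator jωL = j·57.68; denominator R + jωL = 330 + j57.68.
Step 4 — H = 0.02964 + j0.1696.
Step 5 — Magnitude: |H| = 0.1722 (-15.3 dB); phase: φ = 80.1°.

|H| = 0.1722 (-15.3 dB), φ = 80.1°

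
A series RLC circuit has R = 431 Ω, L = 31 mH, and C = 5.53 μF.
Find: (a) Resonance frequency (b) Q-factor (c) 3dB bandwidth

Step 1 — Resonance: ω₀ = 1/√(LC) = 1/√(0.031·5.53e-06) = 2415 rad/s.
Step 2 — f₀ = ω₀/(2π) = 384.4 Hz.
Step 3 — Series Q: Q = ω₀L/R = 2415·0.031/431 = 0.1737.
Step 4 — Bandwidth: Δω = ω₀/Q = 1.39e+04 rad/s; BW = Δω/(2π) = 2213 Hz.

(a) f₀ = 384.4 Hz  (b) Q = 0.1737  (c) BW = 2213 Hz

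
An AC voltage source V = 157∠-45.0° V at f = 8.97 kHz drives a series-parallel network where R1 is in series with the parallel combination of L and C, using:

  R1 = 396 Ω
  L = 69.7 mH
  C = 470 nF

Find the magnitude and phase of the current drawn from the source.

Step 1 — Angular frequency: ω = 2π·f = 2π·8970 = 5.636e+04 rad/s.
Step 2 — Component impedances:
  R1: Z = R = 396 Ω
  L: Z = jωL = j·5.636e+04·0.0697 = 0 + j3928 Ω
  C: Z = 1/(jωC) = -j/(ω·C) = 0 - j37.75 Ω
Step 3 — Parallel branch: L || C = 1/(1/L + 1/C) = 0 - j38.12 Ω.
Step 4 — Series with R1: Z_total = R1 + (L || C) = 396 - j38.12 Ω = 397.8∠-5.5° Ω.
Step 5 — Source phasor: V = 157∠-45.0° V = 111 - j111 V.
Step 6 — Ohm's law: I = V / Z_total = (111 - j111) / (396 - j38.12) = 0.3045 - j0.251 A.
Step 7 — Convert to polar: |I| = 0.3946 A, ∠I = -39.5°.

I = 0.3946∠-39.5° A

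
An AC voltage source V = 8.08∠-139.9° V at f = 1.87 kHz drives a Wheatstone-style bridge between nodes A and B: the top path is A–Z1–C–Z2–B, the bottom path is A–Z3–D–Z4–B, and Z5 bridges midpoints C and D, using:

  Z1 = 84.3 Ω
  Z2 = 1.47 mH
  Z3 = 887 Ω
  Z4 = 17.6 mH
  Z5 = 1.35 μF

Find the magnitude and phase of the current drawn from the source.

Step 1 — Angular frequency: ω = 2π·f = 2π·1870 = 1.175e+04 rad/s.
Step 2 — Component impedances:
  Z1: Z = R = 84.3 Ω
  Z2: Z = jωL = j·1.175e+04·0.00147 = 0 + j17.27 Ω
  Z3: Z = R = 887 Ω
  Z4: Z = jωL = j·1.175e+04·0.0176 = 0 + j206.8 Ω
  Z5: Z = 1/(jωC) = -j/(ω·C) = 0 - j63.04 Ω
Step 3 — Bridge requires nodal analysis (the Z5 bridge couples midpoints C and D, so the two paths cannot be reduced to a simple series/parallel combination). Setting node B to ground and injecting 1 A at node A, the 3-node admittance system at A, C, D solves to V_A = Z_AB = 76.98 + j15.93 Ω = 78.62∠11.7° Ω.
Step 4 — Source phasor: V = 8.08∠-139.9° V = -6.181 - j5.205 V.
Step 5 — Ohm's law: I = V / Z_total = (-6.181 - j5.205) / (76.98 + j15.93) = -0.0904 - j0.0489 A.
Step 6 — Convert to polar: |I| = 0.1028 A, ∠I = -151.6°.

I = 0.1028∠-151.6° A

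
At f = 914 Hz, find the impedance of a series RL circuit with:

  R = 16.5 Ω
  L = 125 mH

Step 1 — Angular frequency: ω = 2π·f = 2π·914 = 5743 rad/s.
Step 2 — Component impedances:
  R: Z = R = 16.5 Ω
  L: Z = jωL = j·5743·0.125 = 0 + j717.9 Ω
Step 3 — Series combination: Z_total = R + L = 16.5 + j717.9 Ω = 718∠88.7° Ω.

Z = 16.5 + j717.9 Ω = 718∠88.7° Ω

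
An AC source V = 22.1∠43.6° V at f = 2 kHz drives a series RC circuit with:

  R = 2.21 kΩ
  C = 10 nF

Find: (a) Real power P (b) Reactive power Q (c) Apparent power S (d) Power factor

Step 1 — Angular frequency: ω = 2π·f = 2π·2000 = 1.257e+04 rad/s.
Step 2 — Component impedances:
  R: Z = R = 2210 Ω
  C: Z = 1/(jωC) = -j/(ω·C) = 0 - j7958 Ω
Step 3 — Series combination: Z_total = R + C = 2210 - j7958 Ω = 8259∠-74.5° Ω.
Step 4 — Source phasor: V = 22.1∠43.6° V = 16 + j15.24 V.
Step 5 — Current: I = V / Z = -0.00126 + j0.002361 A = 0.002676∠118.1° A.
Step 6 — Complex power: S = V·I* = 0.01582 - j0.05698 VA.
Step 7 — Real power: P = Re(S) = 0.01582 W.
Step 8 — Reactive power: Q = Im(S) = -0.05698 VAR.
Step 9 — Apparent power: |S| = 0.05914 VA.
Step 10 — Power factor: PF = P/|S| = 0.2676 (leading).

(a) P = 0.01582 W  (b) Q = -0.05698 VAR  (c) S = 0.05914 VA  (d) PF = 0.2676 (leading)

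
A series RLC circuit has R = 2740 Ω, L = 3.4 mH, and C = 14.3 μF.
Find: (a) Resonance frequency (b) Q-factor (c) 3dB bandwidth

Step 1 — Resonance condition Im(Z)=0 gives ω₀ = 1/√(LC).
Step 2 — ω₀ = 1/√(0.0034·1.43e-05) = 4535 rad/s.
Step 3 — f₀ = ω₀/(2π) = 721.8 Hz.
Step 4 — Series Q: Q = ω₀L/R = 4535·0.0034/2740 = 0.005628.
Step 5 — 3dB bandwidth: Δω = ω₀/Q = 8.059e+05 rad/s; BW = Δω/(2π) = 1.283e+05 Hz.

(a) f₀ = 721.8 Hz  (b) Q = 0.005628  (c) BW = 1.283e+05 Hz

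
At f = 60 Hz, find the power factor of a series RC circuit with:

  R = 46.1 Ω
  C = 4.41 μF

Step 1 — Angular frequency: ω = 2π·f = 2π·60 = 377 rad/s.
Step 2 — Component impedances:
  R: Z = R = 46.1 Ω
  C: Z = 1/(jωC) = -j/(ω·C) = 0 - j601.5 Ω
Step 3 — Series combination: Z_total = R + C = 46.1 - j601.5 Ω = 603.3∠-85.6° Ω.
Step 4 — Power factor: PF = cos(φ) = Re(Z)/|Z| = 46.1/603.26 = 0.07642.
Step 5 — Type: Im(Z) = -601.5 ⇒ leading (phase φ = -85.6°).

PF = 0.07642 (leading, φ = -85.6°)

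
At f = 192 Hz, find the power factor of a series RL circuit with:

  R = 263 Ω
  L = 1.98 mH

Step 1 — Angular frequency: ω = 2π·f = 2π·192 = 1206 rad/s.
Step 2 — Component impedances:
  R: Z = R = 263 Ω
  L: Z = jωL = j·1206·0.00198 = 0 + j2.389 Ω
Step 3 — Series combination: Z_total = R + L = 263 + j2.389 Ω = 263∠0.5° Ω.
Step 4 — Power factor: PF = cos(φ) = Re(Z)/|Z| = 263/263 = 1.
Step 5 — Type: Im(Z) = 2.389 ⇒ lagging (phase φ = 0.5°).

PF = 1 (lagging, φ = 0.5°)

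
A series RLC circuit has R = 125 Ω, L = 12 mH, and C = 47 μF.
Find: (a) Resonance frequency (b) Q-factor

Step 1 — Resonance condition Im(Z)=0 gives ω₀ = 1/√(LC).
Step 2 — ω₀ = 1/√(0.012·4.7e-05) = 1332 rad/s.
Step 3 — f₀ = ω₀/(2π) = 211.9 Hz.
Step 4 — Series Q: Q = ω₀L/R = 1332·0.012/125 = 0.1278.

(a) f₀ = 211.9 Hz  (b) Q = 0.1278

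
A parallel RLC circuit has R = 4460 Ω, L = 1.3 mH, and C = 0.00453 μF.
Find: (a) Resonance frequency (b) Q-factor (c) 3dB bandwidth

Step 1 — Resonance: ω₀ = 1/√(LC) = 1/√(0.0013·4.53e-09) = 4.121e+05 rad/s.
Step 2 — f₀ = ω₀/(2π) = 6.558e+04 Hz.
Step 3 — Parallel Q: Q = R/(ω₀L) = 4460/(4.121e+05·0.0013) = 8.326.
Step 4 — Bandwidth: Δω = ω₀/Q = 4.95e+04 rad/s; BW = Δω/(2π) = 7877 Hz.

(a) f₀ = 6.558e+04 Hz  (b) Q = 8.326  (c) BW = 7877 Hz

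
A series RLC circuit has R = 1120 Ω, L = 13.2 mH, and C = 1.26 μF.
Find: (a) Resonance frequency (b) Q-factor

Step 1 — Resonance condition Im(Z)=0 gives ω₀ = 1/√(LC).
Step 2 — ω₀ = 1/√(0.0132·1.26e-06) = 7754 rad/s.
Step 3 — f₀ = ω₀/(2π) = 1234 Hz.
Step 4 — Series Q: Q = ω₀L/R = 7754·0.0132/1120 = 0.09139.

(a) f₀ = 1234 Hz  (b) Q = 0.09139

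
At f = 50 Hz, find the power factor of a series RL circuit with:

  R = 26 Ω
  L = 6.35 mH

Step 1 — Angular frequency: ω = 2π·f = 2π·50 = 314.2 rad/s.
Step 2 — Component impedances:
  R: Z = R = 26 Ω
  L: Z = jωL = j·314.2·0.00635 = 0 + j1.995 Ω
Step 3 — Series combination: Z_total = R + L = 26 + j1.995 Ω = 26.08∠4.4° Ω.
Step 4 — Power factor: PF = cos(φ) = Re(Z)/|Z| = 26/26.076 = 0.9971.
Step 5 — Type: Im(Z) = 1.995 ⇒ lagging (phase φ = 4.4°).

PF = 0.9971 (lagging, φ = 4.4°)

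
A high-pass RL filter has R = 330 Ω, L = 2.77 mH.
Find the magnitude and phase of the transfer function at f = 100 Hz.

Step 1 — Angular frequency: ω = 2π·100 = 628.3 rad/s.
Step 2 — Transfer function: H(jω) = jωL/(R + jωL).
Step 3 — Numerator jωL = j·1.74; denominator R + jωL = 330 + j1.74.
Step 4 — H = 2.782e-05 + j0.005274.
Step 5 — Magnitude: |H| = 0.005274 (-45.6 dB); phase: φ = 89.7°.

|H| = 0.005274 (-45.6 dB), φ = 89.7°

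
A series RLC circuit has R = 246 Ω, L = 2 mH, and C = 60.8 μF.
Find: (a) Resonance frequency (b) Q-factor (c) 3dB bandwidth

Step 1 — Resonance: ω₀ = 1/√(LC) = 1/√(0.002·6.08e-05) = 2868 rad/s.
Step 2 — f₀ = ω₀/(2π) = 456.4 Hz.
Step 3 — Series Q: Q = ω₀L/R = 2868·0.002/246 = 0.02331.
Step 4 — Bandwidth: Δω = ω₀/Q = 1.23e+05 rad/s; BW = Δω/(2π) = 1.958e+04 Hz.

(a) f₀ = 456.4 Hz  (b) Q = 0.02331  (c) BW = 1.958e+04 Hz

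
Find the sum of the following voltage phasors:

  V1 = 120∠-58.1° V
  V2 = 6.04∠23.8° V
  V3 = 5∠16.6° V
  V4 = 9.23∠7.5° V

Step 1 — Convert each phasor to rectangular form:
  V1 = 120·(cos(-58.1°) + j·sin(-58.1°)) = 63.41 - j101.9 V
  V2 = 6.04·(cos(23.8°) + j·sin(23.8°)) = 5.526 + j2.437 V
  V3 = 5·(cos(16.6°) + j·sin(16.6°)) = 4.792 + j1.428 V
  V4 = 9.23·(cos(7.5°) + j·sin(7.5°)) = 9.151 + j1.205 V
Step 2 — Sum components: V_total = 82.88 - j96.81 V.
Step 3 — Convert to polar: |V_total| = 127.4 V, ∠V_total = -49.4°.

V_total = 127.4∠-49.4° V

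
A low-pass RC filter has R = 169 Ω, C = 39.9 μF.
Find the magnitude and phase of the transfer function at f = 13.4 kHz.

Step 1 — Angular frequency: ω = 2π·1.34e+04 = 8.419e+04 rad/s.
Step 2 — Transfer function: H(jω) = 1/(1 + jωRC).
Step 3 — Denominator: 1 + jωRC = 1 + j·8.419e+04·169·3.99e-05 = 1 + j567.7.
Step 4 — H = 3.102e-06 - j0.001761.
Step 5 — Magnitude: |H| = 0.001761 (-55.1 dB); phase: φ = -89.9°.

|H| = 0.001761 (-55.1 dB), φ = -89.9°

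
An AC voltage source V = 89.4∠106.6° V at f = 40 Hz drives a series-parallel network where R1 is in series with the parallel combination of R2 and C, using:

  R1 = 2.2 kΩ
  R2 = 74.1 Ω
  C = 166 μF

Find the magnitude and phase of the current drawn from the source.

Step 1 — Angular frequency: ω = 2π·f = 2π·40 = 251.3 rad/s.
Step 2 — Component impedances:
  R1: Z = R = 2200 Ω
  R2: Z = R = 74.1 Ω
  C: Z = 1/(jωC) = -j/(ω·C) = 0 - j23.97 Ω
Step 3 — Parallel branch: R2 || C = 1/(1/R2 + 1/C) = 7.019 - j21.7 Ω.
Step 4 — Series with R1: Z_total = R1 + (R2 || C) = 2207 - j21.7 Ω = 2207∠-0.6° Ω.
Step 5 — Source phasor: V = 89.4∠106.6° V = -25.54 + j85.67 V.
Step 6 — Ohm's law: I = V / Z_total = (-25.54 + j85.67) / (2207 - j21.7) = -0.01195 + j0.0387 A.
Step 7 — Convert to polar: |I| = 0.04051 A, ∠I = 107.2°.

I = 0.04051∠107.2° A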